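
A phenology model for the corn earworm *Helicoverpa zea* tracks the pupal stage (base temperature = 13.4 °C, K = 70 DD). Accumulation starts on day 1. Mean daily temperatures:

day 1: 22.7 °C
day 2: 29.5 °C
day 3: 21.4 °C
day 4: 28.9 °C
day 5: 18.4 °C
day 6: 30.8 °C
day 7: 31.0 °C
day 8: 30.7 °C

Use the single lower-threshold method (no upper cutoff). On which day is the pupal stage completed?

day 6

Daily DD above 13.4 °C: 9.3, 16.1, 8.0, 15.5, 5.0, 17.4, 17.6, 17.3.
Cumulative: 9.3, 25.4, 33.4, 48.9, 53.9, 71.3, 88.9, 106.2.
The total first reaches 70 DD on day 6.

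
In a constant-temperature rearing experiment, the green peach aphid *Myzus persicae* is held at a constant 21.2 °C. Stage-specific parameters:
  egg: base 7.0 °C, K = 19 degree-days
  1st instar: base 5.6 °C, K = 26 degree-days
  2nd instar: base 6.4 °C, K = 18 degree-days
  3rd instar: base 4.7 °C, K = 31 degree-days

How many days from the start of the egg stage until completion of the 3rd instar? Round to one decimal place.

egg: 19 / (21.2 − 7.0) = 19 / 14.2 = 1.338 d.
1st instar: 26 / (21.2 − 5.6) = 26 / 15.6 = 1.667 d.
2nd instar: 18 / (21.2 − 6.4) = 18 / 14.8 = 1.216 d.
3rd instar: 31 / (21.2 − 4.7) = 31 / 16.5 = 1.879 d.
Sum = 6.100 ≈ 6.1 days.

6.1 days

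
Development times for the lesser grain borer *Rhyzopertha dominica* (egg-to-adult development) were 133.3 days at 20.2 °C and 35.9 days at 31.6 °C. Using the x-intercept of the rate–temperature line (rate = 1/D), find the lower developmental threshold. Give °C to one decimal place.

Linear rate model ⇒ the product D·(T − T_b) is constant across temperatures.
133.3·(20.2 − T_b) = 35.9·(31.6 − T_b)
T_b = (133.3·20.2 − 35.9·31.6) / (133.3 − 35.9) = 1558.22 / 97.4 = 15.998 °C ≈ 16.0 °C.

16.0 °C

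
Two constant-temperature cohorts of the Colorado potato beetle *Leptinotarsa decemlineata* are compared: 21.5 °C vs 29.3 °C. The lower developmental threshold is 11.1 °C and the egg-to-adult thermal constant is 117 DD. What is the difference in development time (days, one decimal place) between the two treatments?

4.8 days

At 21.5 °C: 117 / (21.5 − 11.1) = 117 / 10.4 = 11.250 d.
At 29.3 °C: 117 / (29.3 − 11.1) = 117 / 18.2 = 6.429 d.
Difference = |11.250 − 6.429| = 4.821 ≈ 4.8 days.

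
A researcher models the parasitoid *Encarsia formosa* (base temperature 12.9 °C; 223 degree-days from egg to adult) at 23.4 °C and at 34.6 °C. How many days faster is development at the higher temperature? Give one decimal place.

11.0 days

At 23.4 °C: 223 / (23.4 − 12.9) = 223 / 10.5 = 21.238 d.
At 34.6 °C: 223 / (34.6 − 12.9) = 223 / 21.7 = 10.276 d.
Difference = |21.238 − 10.276| = 10.962 ≈ 11.0 days.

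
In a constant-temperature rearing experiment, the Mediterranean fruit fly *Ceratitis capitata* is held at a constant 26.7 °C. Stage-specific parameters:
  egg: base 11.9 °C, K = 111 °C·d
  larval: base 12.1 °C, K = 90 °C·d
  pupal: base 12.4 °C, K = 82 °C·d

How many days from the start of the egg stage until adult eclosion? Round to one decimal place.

19.4 days

egg: 111 / (26.7 − 11.9) = 111 / 14.8 = 7.500 d.
larval: 90 / (26.7 − 12.1) = 90 / 14.6 = 6.164 d.
pupal: 82 / (26.7 − 12.4) = 82 / 14.3 = 5.734 d.
Sum = 19.399 ≈ 19.4 days.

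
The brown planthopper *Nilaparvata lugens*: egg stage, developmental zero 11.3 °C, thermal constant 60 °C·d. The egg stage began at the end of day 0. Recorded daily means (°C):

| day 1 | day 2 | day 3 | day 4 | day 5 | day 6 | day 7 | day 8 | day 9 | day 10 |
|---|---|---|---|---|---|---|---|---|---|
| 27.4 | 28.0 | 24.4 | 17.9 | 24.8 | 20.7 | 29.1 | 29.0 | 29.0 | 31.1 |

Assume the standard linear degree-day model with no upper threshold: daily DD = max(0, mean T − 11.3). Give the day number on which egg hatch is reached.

day 5

Daily DD above 11.3 °C: 16.1, 16.7, 13.1, 6.6, 13.5, 9.4, 17.8, 17.7, 17.7, 19.8.
Cumulative: 16.1, 32.8, 45.9, 52.5, 66.0, 75.4, 93.2, 110.9, 128.6, 148.4.
The total first reaches 60 DD on day 5.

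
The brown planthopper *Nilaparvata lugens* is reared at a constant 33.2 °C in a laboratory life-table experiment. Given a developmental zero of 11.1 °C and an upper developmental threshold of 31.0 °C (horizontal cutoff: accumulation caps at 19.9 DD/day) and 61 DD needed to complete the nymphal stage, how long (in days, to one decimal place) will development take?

3.1 days

Temperature 33.2 °C exceeds the upper threshold, so daily accumulation caps at 31.0 − 11.1 = 19.9 DD/day.
Duration = 61 / 19.9 = 3.065 ≈ 3.1 days.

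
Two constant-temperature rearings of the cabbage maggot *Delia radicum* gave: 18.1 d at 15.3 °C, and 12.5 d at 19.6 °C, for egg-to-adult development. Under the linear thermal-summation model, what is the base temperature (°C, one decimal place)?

Under the model K = D·(T − T_b), so D₁·(T₁ − T_b) = D₂·(T₂ − T_b).
18.1·(15.3 − T_b) = 12.5·(19.6 − T_b)
T_b = (18.1·15.3 − 12.5·19.6) / (18.1 − 12.5) = 31.93 / 5.6 = 5.702 °C ≈ 5.7 °C.

5.7 °C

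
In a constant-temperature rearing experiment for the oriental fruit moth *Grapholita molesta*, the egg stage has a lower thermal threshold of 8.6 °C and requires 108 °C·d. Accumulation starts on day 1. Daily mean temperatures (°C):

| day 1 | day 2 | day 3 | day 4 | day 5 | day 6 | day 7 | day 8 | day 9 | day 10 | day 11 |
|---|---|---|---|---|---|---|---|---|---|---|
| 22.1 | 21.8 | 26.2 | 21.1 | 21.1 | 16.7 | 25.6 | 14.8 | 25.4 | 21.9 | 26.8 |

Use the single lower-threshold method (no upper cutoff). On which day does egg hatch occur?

day 9

Daily DD above 8.6 °C: 13.5, 13.2, 17.6, 12.5, 12.5, 8.1, 17.0, 6.2, 16.8, 13.3, 18.2.
Cumulative: 13.5, 26.7, 44.3, 56.8, 69.3, 77.4, 94.4, 100.6, 117.4, 130.7, 148.9.
The total first reaches 108 DD on day 9.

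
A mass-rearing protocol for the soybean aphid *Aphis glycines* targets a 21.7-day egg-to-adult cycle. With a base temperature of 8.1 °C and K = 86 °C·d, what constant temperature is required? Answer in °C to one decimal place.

12.1 °C

Required daily accumulation = 86 / 21.7 = 3.963 DD/day.
T = T_base + 3.963 = 8.1 + 3.963 = 12.063 ≈ 12.1 °C.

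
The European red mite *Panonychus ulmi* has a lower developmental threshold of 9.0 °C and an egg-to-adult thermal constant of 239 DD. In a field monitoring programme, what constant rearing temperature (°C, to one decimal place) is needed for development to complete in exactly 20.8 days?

Required daily accumulation = 239 / 20.8 = 11.490 DD/day.
T = T_base + 11.490 = 9.0 + 11.490 = 20.490 ≈ 20.5 °C.

20.5 °C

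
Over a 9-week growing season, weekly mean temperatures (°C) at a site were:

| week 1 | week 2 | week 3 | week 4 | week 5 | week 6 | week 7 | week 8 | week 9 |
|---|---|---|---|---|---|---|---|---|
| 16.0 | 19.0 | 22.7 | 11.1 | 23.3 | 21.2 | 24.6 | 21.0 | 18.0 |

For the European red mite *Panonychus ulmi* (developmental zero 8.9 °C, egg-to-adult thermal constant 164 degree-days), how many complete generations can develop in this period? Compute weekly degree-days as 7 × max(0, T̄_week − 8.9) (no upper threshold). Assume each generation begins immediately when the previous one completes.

4 generations

Weekly DD (7 × max(0, T̄ − 8.9)): 49.7, 70.7, 96.6, 15.4, 100.8, 86.1, 109.9, 84.7, 63.7.
Season total = 677.6 DD.
Complete generations = ⌊677.6 / 164⌋ = 4.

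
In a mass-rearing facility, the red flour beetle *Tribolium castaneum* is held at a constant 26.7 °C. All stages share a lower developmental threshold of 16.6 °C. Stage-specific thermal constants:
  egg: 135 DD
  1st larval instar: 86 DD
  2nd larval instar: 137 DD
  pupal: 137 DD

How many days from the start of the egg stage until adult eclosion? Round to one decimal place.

Daily accumulation at 26.7 °C = 26.7 − 16.6 = 10.1 DD/day.
Total K = 135 + 86 + 137 + 137 = 495 DD.
Total duration = 495 / 10.1 = 49.010 ≈ 49.0 days.

49.0 days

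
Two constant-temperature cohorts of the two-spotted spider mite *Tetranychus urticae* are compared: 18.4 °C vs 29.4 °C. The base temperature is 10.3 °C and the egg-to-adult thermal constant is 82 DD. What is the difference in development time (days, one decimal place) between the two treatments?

5.8 days

At 18.4 °C: 82 / (18.4 − 10.3) = 82 / 8.1 = 10.123 d.
At 29.4 °C: 82 / (29.4 − 10.3) = 82 / 19.1 = 4.293 d.
Difference = |10.123 − 4.293| = 5.830 ≈ 5.8 days.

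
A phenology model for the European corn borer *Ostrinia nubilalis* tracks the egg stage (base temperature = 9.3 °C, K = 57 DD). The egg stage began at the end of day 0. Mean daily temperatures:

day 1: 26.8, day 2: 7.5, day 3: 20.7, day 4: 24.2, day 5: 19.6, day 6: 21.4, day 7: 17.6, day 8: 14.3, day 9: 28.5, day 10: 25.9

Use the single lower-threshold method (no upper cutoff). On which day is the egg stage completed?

Daily DD above 9.3 °C: 17.5, 0.0, 11.4, 14.9, 10.3, 12.1, 8.3, 5.0, 19.2, 16.6.
Cumulative: 17.5, 17.5, 28.9, 43.8, 54.1, 66.2, 74.5, 79.5, 98.7, 115.3.
The total first reaches 57 DD on day 6.

day 6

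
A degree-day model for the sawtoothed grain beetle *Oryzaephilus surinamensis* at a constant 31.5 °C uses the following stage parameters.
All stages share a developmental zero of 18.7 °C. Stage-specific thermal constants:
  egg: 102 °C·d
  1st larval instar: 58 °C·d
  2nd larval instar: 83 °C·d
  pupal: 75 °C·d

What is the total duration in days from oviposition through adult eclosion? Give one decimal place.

Daily accumulation at 31.5 °C = 31.5 − 18.7 = 12.8 DD/day.
Total K = 102 + 58 + 83 + 75 = 318 DD.
Total duration = 318 / 12.8 = 24.844 ≈ 24.8 days.

24.8 days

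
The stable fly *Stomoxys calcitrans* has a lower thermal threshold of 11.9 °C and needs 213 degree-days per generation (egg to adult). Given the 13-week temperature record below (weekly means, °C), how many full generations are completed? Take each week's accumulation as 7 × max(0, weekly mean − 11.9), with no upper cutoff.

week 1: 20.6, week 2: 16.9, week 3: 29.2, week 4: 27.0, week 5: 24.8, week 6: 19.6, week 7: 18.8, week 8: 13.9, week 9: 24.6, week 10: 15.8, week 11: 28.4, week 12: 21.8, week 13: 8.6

3 generations

Weekly DD (7 × max(0, T̄ − 11.9)): 60.9, 35.0, 121.1, 105.7, 90.3, 53.9, 48.3, 14.0, 88.9, 27.3, 115.5, 69.3, 0.0.
Season total = 830.2 DD.
Complete generations = ⌊830.2 / 213⌋ = 3.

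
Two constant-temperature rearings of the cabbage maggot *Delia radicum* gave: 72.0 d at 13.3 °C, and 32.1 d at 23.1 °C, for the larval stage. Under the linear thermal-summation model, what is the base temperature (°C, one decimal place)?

5.4 °C

Linear rate model ⇒ the product D·(T − T_b) is constant across temperatures.
72.0·(13.3 − T_b) = 32.1·(23.1 − T_b)
T_b = (72.0·13.3 − 32.1·23.1) / (72.0 − 32.1) = 216.09 / 39.9 = 5.416 °C ≈ 5.4 °C.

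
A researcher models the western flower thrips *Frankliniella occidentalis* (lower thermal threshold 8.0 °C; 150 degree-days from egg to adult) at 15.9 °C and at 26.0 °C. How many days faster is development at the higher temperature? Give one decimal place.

10.7 days

At 15.9 °C: 150 / (15.9 − 8.0) = 150 / 7.9 = 18.987 d.
At 26.0 °C: 150 / (26.0 − 8.0) = 150 / 18.0 = 8.333 d.
Difference = |18.987 − 8.333| = 10.654 ≈ 10.7 days.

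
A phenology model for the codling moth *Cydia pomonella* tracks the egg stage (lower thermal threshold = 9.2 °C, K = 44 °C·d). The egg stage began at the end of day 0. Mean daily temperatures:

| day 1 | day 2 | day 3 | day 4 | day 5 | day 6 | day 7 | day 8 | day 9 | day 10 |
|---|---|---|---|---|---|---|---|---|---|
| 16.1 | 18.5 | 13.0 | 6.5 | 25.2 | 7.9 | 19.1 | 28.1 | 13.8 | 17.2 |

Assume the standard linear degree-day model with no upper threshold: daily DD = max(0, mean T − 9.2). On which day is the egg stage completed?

Daily DD above 9.2 °C: 6.9, 9.3, 3.8, 0.0, 16.0, 0.0, 9.9, 18.9, 4.6, 8.0.
Cumulative: 6.9, 16.2, 20.0, 20.0, 36.0, 36.0, 45.9, 64.8, 69.4, 77.4.
The total first reaches 44 DD on day 7.

day 7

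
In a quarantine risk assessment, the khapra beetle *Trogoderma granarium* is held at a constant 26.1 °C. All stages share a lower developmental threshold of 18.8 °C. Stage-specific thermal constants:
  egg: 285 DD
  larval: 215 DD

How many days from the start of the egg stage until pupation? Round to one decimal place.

Daily accumulation at 26.1 °C = 26.1 − 18.8 = 7.3 DD/day.
Total K = 285 + 215 = 500 DD.
Total duration = 500 / 7.3 = 68.493 ≈ 68.5 days.

68.5 days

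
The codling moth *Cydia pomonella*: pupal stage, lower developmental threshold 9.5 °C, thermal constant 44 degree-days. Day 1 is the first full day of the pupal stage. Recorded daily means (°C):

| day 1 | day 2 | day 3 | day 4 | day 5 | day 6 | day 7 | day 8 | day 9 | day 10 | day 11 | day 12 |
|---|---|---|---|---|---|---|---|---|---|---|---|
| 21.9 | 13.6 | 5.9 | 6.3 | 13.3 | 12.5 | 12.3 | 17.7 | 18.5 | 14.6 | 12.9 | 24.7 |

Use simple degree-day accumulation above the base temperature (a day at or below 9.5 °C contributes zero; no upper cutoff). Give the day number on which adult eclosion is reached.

day 10

Daily DD above 9.5 °C: 12.4, 4.1, 0.0, 0.0, 3.8, 3.0, 2.8, 8.2, 9.0, 5.1, 3.4, 15.2.
Cumulative: 12.4, 16.5, 16.5, 16.5, 20.3, 23.3, 26.1, 34.3, 43.3, 48.4, 51.8, 67.0.
The total first reaches 44 DD on day 10.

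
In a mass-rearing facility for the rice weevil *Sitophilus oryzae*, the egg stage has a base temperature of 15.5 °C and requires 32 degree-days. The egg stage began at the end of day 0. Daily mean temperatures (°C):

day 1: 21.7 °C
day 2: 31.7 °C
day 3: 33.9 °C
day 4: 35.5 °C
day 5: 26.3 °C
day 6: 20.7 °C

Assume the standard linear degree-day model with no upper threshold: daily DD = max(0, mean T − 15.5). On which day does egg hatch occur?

day 3

Daily DD above 15.5 °C: 6.2, 16.2, 18.4, 20.0, 10.8, 5.2.
Cumulative: 6.2, 22.4, 40.8, 60.8, 71.6, 76.8.
The total first reaches 32 DD on day 3.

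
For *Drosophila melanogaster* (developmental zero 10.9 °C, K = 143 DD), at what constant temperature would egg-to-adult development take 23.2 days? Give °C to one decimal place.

17.1 °C

Required daily accumulation = 143 / 23.2 = 6.164 DD/day.
T = T_base + 6.164 = 10.9 + 6.164 = 17.064 ≈ 17.1 °C.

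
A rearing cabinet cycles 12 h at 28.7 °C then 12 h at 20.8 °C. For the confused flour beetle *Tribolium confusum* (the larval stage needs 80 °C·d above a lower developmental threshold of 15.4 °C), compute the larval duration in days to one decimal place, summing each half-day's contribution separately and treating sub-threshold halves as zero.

8.6 days

Day half: max(0, 28.7 − 15.4) × 0.5 = 13.3 × 0.5 = 6.65 DD.
Night half: max(0, 20.8 − 15.4) × 0.5 = 5.4 × 0.5 = 2.70 DD.
Per 24 h: 9.35 DD/day.
Duration = 80 / 9.35 = 8.556 ≈ 8.6 days.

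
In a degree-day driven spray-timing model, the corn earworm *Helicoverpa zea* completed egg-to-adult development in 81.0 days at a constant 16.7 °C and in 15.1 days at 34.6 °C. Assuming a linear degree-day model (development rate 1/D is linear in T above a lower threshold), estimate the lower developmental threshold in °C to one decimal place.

12.6 °C

Equal thermal constants: D₁(T₁ − T_b) = D₂(T₂ − T_b).
81.0·(16.7 − T_b) = 15.1·(34.6 − T_b)
T_b = (81.0·16.7 − 15.1·34.6) / (81.0 − 15.1) = 830.24 / 65.9 = 12.598 °C ≈ 12.6 °C.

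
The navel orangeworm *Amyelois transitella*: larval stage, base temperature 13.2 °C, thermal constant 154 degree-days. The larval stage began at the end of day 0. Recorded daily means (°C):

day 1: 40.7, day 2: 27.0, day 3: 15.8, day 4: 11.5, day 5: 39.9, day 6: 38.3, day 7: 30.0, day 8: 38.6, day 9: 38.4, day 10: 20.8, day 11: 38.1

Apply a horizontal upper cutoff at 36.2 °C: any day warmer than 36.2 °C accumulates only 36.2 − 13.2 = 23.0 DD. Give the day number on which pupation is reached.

day 10

Daily DD above 13.2 °C (capped at 23.0): 23.0, 13.8, 2.6, 0.0, 23.0, 23.0, 16.8, 23.0, 23.0, 7.6, 23.0.
Cumulative: 23.0, 36.8, 39.4, 39.4, 62.4, 85.4, 102.2, 125.2, 148.2, 155.8, 178.8.
The total first reaches 154 DD on day 10.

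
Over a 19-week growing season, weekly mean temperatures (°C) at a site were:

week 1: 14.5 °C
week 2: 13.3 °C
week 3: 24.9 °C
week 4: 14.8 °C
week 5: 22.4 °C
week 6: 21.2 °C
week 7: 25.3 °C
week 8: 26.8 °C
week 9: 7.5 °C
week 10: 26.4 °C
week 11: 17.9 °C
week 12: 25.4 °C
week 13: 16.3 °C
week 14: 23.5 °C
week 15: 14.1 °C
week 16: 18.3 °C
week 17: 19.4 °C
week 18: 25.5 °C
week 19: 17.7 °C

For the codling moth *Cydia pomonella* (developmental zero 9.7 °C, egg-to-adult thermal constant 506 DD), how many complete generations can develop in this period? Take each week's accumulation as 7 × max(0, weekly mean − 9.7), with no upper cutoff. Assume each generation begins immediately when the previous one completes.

Weekly DD (7 × max(0, T̄ − 9.7)): 33.6, 25.2, 106.4, 35.7, 88.9, 80.5, 109.2, 119.7, 0.0, 116.9, 57.4, 109.9, 46.2, 96.6, 30.8, 60.2, 67.9, 110.6, 56.0.
Season total = 1351.7 DD.
Complete generations = ⌊1351.7 / 506⌋ = 2.

2 generations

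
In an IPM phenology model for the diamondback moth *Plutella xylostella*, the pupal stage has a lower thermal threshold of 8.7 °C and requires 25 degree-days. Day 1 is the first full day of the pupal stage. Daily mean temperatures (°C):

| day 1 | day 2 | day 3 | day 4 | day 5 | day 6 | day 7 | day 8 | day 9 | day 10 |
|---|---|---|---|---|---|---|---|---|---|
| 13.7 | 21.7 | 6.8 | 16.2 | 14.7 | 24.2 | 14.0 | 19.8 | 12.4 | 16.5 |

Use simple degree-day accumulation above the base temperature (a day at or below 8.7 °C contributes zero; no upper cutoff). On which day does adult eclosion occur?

day 4

Daily DD above 8.7 °C: 5.0, 13.0, 0.0, 7.5, 6.0, 15.5, 5.3, 11.1, 3.7, 7.8.
Cumulative: 5.0, 18.0, 18.0, 25.5, 31.5, 47.0, 52.3, 63.4, 67.1, 74.9.
The total first reaches 25 DD on day 4.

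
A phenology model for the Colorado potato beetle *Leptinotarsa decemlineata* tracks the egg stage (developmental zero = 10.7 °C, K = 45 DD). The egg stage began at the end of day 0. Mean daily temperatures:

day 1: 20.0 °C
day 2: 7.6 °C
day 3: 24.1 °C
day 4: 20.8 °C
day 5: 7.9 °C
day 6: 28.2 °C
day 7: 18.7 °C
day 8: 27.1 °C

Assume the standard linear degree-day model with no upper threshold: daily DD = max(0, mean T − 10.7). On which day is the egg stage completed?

day 6

Daily DD above 10.7 °C: 9.3, 0.0, 13.4, 10.1, 0.0, 17.5, 8.0, 16.4.
Cumulative: 9.3, 9.3, 22.7, 32.8, 32.8, 50.3, 58.3, 74.7.
The total first reaches 45 DD on day 6.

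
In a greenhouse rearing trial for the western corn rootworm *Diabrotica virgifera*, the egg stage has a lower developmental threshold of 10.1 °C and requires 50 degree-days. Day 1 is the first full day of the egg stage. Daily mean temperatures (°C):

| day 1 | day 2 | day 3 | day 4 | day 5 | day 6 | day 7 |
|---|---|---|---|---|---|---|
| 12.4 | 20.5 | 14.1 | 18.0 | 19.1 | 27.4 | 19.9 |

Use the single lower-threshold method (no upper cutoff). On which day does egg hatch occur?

Daily DD above 10.1 °C: 2.3, 10.4, 4.0, 7.9, 9.0, 17.3, 9.8.
Cumulative: 2.3, 12.7, 16.7, 24.6, 33.6, 50.9, 60.7.
The total first reaches 50 DD on day 6.

day 6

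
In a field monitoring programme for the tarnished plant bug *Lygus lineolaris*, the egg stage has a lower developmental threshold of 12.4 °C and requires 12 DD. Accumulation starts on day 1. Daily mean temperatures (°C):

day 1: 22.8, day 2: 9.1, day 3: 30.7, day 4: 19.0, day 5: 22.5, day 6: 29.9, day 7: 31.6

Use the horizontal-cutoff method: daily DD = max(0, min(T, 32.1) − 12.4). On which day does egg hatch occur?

day 3

Daily DD above 12.4 °C (capped at 19.7): 10.4, 0.0, 18.3, 6.6, 10.1, 17.5, 19.2.
Cumulative: 10.4, 10.4, 28.7, 35.3, 45.4, 62.9, 82.1.
The total first reaches 12 DD on day 3.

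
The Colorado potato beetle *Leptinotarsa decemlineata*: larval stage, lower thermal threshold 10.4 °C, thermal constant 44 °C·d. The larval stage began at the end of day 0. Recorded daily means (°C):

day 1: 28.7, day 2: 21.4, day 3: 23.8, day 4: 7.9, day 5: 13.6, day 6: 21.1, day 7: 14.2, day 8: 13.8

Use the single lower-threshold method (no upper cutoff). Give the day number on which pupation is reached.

Daily DD above 10.4 °C: 18.3, 11.0, 13.4, 0.0, 3.2, 10.7, 3.8, 3.4.
Cumulative: 18.3, 29.3, 42.7, 42.7, 45.9, 56.6, 60.4, 63.8.
The total first reaches 44 DD on day 5.

day 5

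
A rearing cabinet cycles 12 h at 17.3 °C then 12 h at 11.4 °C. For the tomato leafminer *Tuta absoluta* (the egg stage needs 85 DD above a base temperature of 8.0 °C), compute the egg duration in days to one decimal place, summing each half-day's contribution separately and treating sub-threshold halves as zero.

13.4 days

Day half: max(0, 17.3 − 8.0) × 0.5 = 9.3 × 0.5 = 4.65 DD.
Night half: max(0, 11.4 − 8.0) × 0.5 = 3.4 × 0.5 = 1.70 DD.
Per 24 h: 6.35 DD/day.
Duration = 85 / 6.35 = 13.386 ≈ 13.4 days.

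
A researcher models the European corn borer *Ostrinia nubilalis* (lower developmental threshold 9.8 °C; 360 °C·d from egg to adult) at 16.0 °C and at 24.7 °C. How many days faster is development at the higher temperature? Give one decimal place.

33.9 days

At 16.0 °C: 360 / (16.0 − 9.8) = 360 / 6.2 = 58.065 d.
At 24.7 °C: 360 / (24.7 − 9.8) = 360 / 14.9 = 24.161 d.
Difference = |58.065 − 24.161| = 33.903 ≈ 33.9 days.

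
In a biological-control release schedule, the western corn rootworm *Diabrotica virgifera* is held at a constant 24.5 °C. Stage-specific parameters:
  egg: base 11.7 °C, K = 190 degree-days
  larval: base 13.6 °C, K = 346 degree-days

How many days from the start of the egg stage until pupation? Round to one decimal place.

46.6 days

egg: 190 / (24.5 − 11.7) = 190 / 12.8 = 14.844 d.
larval: 346 / (24.5 − 13.6) = 346 / 10.9 = 31.743 d.
Sum = 46.587 ≈ 46.6 days.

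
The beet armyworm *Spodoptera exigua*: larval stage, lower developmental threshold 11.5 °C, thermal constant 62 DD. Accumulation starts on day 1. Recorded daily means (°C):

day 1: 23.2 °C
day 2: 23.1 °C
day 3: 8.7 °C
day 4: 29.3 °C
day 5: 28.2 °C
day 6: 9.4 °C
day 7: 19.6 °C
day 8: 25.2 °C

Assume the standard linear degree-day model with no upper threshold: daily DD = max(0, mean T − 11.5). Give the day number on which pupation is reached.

Daily DD above 11.5 °C: 11.7, 11.6, 0.0, 17.8, 16.7, 0.0, 8.1, 13.7.
Cumulative: 11.7, 23.3, 23.3, 41.1, 57.8, 57.8, 65.9, 79.6.
The total first reaches 62 DD on day 7.

day 7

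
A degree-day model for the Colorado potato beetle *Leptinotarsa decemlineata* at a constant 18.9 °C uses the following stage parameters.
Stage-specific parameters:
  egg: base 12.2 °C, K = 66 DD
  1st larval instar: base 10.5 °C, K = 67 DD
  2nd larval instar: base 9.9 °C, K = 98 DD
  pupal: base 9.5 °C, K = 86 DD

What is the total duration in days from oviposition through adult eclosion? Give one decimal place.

37.9 days

egg: 66 / (18.9 − 12.2) = 66 / 6.7 = 9.851 d.
1st larval instar: 67 / (18.9 − 10.5) = 67 / 8.4 = 7.976 d.
2nd larval instar: 98 / (18.9 − 9.9) = 98 / 9.0 = 10.889 d.
pupal: 86 / (18.9 − 9.5) = 86 / 9.4 = 9.149 d.
Sum = 37.865 ≈ 37.9 days.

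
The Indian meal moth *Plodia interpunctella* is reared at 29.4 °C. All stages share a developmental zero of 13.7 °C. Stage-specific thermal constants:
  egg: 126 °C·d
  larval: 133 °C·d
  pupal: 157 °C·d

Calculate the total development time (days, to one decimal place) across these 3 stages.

26.5 days

Daily accumulation at 29.4 °C = 29.4 − 13.7 = 15.7 DD/day.
Total K = 126 + 133 + 157 = 416 DD.
Total duration = 416 / 15.7 = 26.497 ≈ 26.5 days.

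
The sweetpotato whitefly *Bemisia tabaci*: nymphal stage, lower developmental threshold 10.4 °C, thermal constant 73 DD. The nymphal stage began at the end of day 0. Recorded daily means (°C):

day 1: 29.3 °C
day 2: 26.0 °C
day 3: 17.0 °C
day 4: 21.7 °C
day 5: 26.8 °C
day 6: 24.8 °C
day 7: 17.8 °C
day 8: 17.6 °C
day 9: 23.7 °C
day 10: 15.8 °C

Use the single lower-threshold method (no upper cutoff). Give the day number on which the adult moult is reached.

day 6

Daily DD above 10.4 °C: 18.9, 15.6, 6.6, 11.3, 16.4, 14.4, 7.4, 7.2, 13.3, 5.4.
Cumulative: 18.9, 34.5, 41.1, 52.4, 68.8, 83.2, 90.6, 97.8, 111.1, 116.5.
The total first reaches 73 DD on day 6.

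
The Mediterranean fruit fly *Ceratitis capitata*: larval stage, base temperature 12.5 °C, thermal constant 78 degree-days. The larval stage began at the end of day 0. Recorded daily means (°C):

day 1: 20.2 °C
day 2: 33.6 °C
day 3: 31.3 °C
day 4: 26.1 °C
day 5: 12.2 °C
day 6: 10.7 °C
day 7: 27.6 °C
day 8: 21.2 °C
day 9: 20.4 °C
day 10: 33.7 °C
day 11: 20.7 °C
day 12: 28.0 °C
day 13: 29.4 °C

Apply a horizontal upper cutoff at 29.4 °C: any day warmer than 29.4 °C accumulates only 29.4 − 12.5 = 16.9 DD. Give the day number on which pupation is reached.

day 8

Daily DD above 12.5 °C (capped at 16.9): 7.7, 16.9, 16.9, 13.6, 0.0, 0.0, 15.1, 8.7, 7.9, 16.9, 8.2, 15.5, 16.9.
Cumulative: 7.7, 24.6, 41.5, 55.1, 55.1, 55.1, 70.2, 78.9, 86.8, 103.7, 111.9, 127.4, 144.3.
The total first reaches 78 DD on day 8.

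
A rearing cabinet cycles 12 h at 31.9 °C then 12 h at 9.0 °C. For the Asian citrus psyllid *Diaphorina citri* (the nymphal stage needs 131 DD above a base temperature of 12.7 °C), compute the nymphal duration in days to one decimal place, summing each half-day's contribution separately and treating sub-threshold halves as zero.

13.6 days

Day half: max(0, 31.9 − 12.7) × 0.5 = 19.2 × 0.5 = 9.60 DD.
Night half: max(0, 9.0 − 12.7) × 0.5 = 0.0 × 0.5 = 0.00 DD.
Per 24 h: 9.60 DD/day.
Duration = 131 / 9.60 = 13.646 ≈ 13.6 days.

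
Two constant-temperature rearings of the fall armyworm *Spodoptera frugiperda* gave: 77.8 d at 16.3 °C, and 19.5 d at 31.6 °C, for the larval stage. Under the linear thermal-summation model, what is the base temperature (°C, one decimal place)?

Linear rate model ⇒ the product D·(T − T_b) is constant across temperatures.
77.8·(16.3 − T_b) = 19.5·(31.6 − T_b)
T_b = (77.8·16.3 − 19.5·31.6) / (77.8 − 19.5) = 651.94 / 58.3 = 11.183 °C ≈ 11.2 °C.

11.2 °C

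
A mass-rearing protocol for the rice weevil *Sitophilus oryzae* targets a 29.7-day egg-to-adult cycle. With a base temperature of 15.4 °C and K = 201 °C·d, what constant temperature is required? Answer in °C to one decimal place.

22.2 °C

Required daily accumulation = 201 / 29.7 = 6.768 DD/day.
T = T_base + 6.768 = 15.4 + 6.768 = 22.168 ≈ 22.2 °C.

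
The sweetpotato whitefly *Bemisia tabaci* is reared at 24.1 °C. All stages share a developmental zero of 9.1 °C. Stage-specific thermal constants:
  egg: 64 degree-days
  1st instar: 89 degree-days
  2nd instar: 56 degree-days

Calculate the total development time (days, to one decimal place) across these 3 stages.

13.9 days

Daily accumulation at 24.1 °C = 24.1 − 9.1 = 15.0 DD/day.
Total K = 64 + 89 + 56 = 209 DD.
Total duration = 209 / 15.0 = 13.933 ≈ 13.9 days.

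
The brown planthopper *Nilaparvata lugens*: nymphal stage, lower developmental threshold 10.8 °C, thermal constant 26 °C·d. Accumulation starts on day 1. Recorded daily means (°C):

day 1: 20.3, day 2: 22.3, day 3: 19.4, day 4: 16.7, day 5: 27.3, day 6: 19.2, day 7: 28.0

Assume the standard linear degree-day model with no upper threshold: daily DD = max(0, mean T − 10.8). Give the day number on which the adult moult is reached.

day 3

Daily DD above 10.8 °C: 9.5, 11.5, 8.6, 5.9, 16.5, 8.4, 17.2.
Cumulative: 9.5, 21.0, 29.6, 35.5, 52.0, 60.4, 77.6.
The total first reaches 26 DD on day 3.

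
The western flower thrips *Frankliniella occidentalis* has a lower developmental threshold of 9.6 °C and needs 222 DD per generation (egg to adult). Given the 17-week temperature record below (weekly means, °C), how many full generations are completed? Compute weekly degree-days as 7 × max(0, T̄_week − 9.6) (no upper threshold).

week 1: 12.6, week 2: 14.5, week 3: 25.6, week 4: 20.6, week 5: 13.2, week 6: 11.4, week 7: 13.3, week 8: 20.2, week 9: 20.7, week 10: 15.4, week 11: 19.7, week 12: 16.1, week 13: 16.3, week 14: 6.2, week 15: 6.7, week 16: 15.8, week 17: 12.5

3 generations

Weekly DD (7 × max(0, T̄ − 9.6)): 21.0, 34.3, 112.0, 77.0, 25.2, 12.6, 25.9, 74.2, 77.7, 40.6, 70.7, 45.5, 46.9, 0.0, 0.0, 43.4, 20.3.
Season total = 727.3 DD.
Complete generations = ⌊727.3 / 222⌋ = 3.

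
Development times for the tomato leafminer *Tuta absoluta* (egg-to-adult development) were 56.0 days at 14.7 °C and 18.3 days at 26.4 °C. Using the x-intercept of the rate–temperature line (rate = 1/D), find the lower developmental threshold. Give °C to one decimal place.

Equal thermal constants: D₁(T₁ − T_b) = D₂(T₂ − T_b).
56.0·(14.7 − T_b) = 18.3·(26.4 − T_b)
T_b = (56.0·14.7 − 18.3·26.4) / (56.0 − 18.3) = 340.08 / 37.7 = 9.021 °C ≈ 9.0 °C.

9.0 °C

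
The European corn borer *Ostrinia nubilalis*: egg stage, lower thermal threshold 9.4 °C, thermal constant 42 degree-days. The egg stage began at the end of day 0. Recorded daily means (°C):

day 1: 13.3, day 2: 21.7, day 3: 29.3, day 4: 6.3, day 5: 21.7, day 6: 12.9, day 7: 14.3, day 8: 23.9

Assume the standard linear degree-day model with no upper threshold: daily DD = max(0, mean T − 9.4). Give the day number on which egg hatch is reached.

Daily DD above 9.4 °C: 3.9, 12.3, 19.9, 0.0, 12.3, 3.5, 4.9, 14.5.
Cumulative: 3.9, 16.2, 36.1, 36.1, 48.4, 51.9, 56.8, 71.3.
The total first reaches 42 DD on day 5.

day 5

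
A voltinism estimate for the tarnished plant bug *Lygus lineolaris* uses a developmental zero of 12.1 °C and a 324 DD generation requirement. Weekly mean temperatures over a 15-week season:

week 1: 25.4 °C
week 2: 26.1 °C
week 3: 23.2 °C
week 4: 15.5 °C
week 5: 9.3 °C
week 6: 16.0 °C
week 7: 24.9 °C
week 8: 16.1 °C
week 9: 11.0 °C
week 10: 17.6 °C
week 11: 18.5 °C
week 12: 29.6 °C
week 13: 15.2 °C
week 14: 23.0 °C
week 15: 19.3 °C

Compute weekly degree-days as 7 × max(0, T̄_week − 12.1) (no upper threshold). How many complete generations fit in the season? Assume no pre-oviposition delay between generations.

2 generations

Weekly DD (7 × max(0, T̄ − 12.1)): 93.1, 98.0, 77.7, 23.8, 0.0, 27.3, 89.6, 28.0, 0.0, 38.5, 44.8, 122.5, 21.7, 76.3, 50.4.
Season total = 791.7 DD.
Complete generations = ⌊791.7 / 324⌋ = 2.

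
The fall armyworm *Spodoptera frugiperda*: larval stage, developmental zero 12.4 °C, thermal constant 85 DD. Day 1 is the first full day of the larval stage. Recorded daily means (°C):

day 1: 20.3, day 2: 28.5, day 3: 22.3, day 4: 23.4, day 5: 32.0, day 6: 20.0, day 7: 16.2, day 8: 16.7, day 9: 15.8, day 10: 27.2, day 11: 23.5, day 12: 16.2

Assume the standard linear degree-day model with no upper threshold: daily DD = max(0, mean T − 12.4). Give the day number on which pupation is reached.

Daily DD above 12.4 °C: 7.9, 16.1, 9.9, 11.0, 19.6, 7.6, 3.8, 4.3, 3.4, 14.8, 11.1, 3.8.
Cumulative: 7.9, 24.0, 33.9, 44.9, 64.5, 72.1, 75.9, 80.2, 83.6, 98.4, 109.5, 113.3.
The total first reaches 85 DD on day 10.

day 10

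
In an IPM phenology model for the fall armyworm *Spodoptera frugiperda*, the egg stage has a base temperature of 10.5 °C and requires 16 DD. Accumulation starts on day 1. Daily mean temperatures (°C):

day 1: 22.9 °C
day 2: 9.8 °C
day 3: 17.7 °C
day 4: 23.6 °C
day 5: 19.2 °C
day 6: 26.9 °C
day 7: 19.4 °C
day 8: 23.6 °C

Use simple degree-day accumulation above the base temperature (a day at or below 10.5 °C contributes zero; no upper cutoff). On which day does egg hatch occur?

Daily DD above 10.5 °C: 12.4, 0.0, 7.2, 13.1, 8.7, 16.4, 8.9, 13.1.
Cumulative: 12.4, 12.4, 19.6, 32.7, 41.4, 57.8, 66.7, 79.8.
The total first reaches 16 DD on day 3.

day 3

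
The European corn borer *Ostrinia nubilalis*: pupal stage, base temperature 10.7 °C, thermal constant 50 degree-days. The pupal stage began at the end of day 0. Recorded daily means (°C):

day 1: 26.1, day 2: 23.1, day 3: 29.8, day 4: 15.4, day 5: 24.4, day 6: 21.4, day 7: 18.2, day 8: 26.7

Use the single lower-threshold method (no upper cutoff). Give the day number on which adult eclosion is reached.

day 4

Daily DD above 10.7 °C: 15.4, 12.4, 19.1, 4.7, 13.7, 10.7, 7.5, 16.0.
Cumulative: 15.4, 27.8, 46.9, 51.6, 65.3, 76.0, 83.5, 99.5.
The total first reaches 50 DD on day 4.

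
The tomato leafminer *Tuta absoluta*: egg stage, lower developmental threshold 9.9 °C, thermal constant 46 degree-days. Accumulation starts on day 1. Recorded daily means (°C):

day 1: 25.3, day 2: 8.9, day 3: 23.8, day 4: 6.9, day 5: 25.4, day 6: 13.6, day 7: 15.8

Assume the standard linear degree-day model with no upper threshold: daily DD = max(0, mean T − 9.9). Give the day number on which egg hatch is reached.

Daily DD above 9.9 °C: 15.4, 0.0, 13.9, 0.0, 15.5, 3.7, 5.9.
Cumulative: 15.4, 15.4, 29.3, 29.3, 44.8, 48.5, 54.4.
The total first reaches 46 DD on day 6.

day 6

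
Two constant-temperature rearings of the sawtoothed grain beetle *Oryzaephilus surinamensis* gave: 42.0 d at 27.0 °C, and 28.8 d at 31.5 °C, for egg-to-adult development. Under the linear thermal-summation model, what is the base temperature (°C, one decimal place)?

Linear rate model ⇒ the product D·(T − T_b) is constant across temperatures.
42.0·(27.0 − T_b) = 28.8·(31.5 − T_b)
T_b = (42.0·27.0 − 28.8·31.5) / (42.0 − 28.8) = 226.80 / 13.2 = 17.182 °C ≈ 17.2 °C.

17.2 °C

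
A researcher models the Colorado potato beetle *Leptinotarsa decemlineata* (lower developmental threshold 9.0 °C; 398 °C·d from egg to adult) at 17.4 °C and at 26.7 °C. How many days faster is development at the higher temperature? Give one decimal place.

At 17.4 °C: 398 / (17.4 − 9.0) = 398 / 8.4 = 47.381 d.
At 26.7 °C: 398 / (26.7 − 9.0) = 398 / 17.7 = 22.486 d.
Difference = |47.381 − 22.486| = 24.895 ≈ 24.9 days.

24.9 days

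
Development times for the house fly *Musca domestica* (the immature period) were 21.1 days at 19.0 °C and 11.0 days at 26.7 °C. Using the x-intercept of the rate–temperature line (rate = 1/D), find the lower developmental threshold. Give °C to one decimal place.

10.6 °C

Under the model K = D·(T − T_b), so D₁·(T₁ − T_b) = D₂·(T₂ − T_b).
21.1·(19.0 − T_b) = 11.0·(26.7 − T_b)
T_b = (21.1·19.0 − 11.0·26.7) / (21.1 − 11.0) = 107.20 / 10.1 = 10.614 °C ≈ 10.6 °C.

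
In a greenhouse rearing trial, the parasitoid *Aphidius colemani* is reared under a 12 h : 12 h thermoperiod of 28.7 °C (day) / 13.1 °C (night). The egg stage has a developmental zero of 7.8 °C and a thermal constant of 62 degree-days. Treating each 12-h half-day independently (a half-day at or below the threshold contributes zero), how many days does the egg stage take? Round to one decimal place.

Day half: max(0, 28.7 − 7.8) × 0.5 = 20.9 × 0.5 = 10.45 DD.
Night half: max(0, 13.1 − 7.8) × 0.5 = 5.3 × 0.5 = 2.65 DD.
Per 24 h: 13.10 DD/day.
Duration = 62 / 13.10 = 4.733 ≈ 4.7 days.

4.7 days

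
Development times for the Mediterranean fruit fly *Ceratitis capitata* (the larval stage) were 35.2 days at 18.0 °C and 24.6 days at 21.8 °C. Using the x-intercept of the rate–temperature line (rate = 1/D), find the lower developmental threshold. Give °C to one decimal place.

9.2 °C

Under the model K = D·(T − T_b), so D₁·(T₁ − T_b) = D₂·(T₂ − T_b).
35.2·(18.0 − T_b) = 24.6·(21.8 − T_b)
T_b = (35.2·18.0 − 24.6·21.8) / (35.2 − 24.6) = 97.32 / 10.6 = 9.181 °C ≈ 9.2 °C.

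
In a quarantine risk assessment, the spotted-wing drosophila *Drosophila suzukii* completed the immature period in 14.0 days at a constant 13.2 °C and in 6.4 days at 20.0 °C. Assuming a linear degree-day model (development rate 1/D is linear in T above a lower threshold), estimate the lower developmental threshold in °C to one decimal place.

7.5 °C

Equal thermal constants: D₁(T₁ − T_b) = D₂(T₂ − T_b).
14.0·(13.2 − T_b) = 6.4·(20.0 − T_b)
T_b = (14.0·13.2 − 6.4·20.0) / (14.0 − 6.4) = 56.80 / 7.6 = 7.474 °C ≈ 7.5 °C.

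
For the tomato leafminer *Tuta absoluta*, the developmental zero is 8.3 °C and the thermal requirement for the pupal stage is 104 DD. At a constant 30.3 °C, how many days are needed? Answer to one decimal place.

Daily accumulation = 30.3 − 8.3 = 22.0 DD/day.
Duration = 104 / 22.0 = 4.727 ≈ 4.7 days.

4.7 days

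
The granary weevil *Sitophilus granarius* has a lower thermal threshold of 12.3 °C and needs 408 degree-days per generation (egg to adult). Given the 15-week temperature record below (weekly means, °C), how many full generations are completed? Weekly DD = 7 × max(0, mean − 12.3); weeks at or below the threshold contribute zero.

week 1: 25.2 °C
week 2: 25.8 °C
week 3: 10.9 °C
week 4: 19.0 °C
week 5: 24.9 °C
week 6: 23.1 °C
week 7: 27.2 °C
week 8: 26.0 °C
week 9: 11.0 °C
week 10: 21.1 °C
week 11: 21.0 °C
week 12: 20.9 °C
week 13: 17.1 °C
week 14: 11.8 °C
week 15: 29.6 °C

2 generations

Weekly DD (7 × max(0, T̄ − 12.3)): 90.3, 94.5, 0.0, 46.9, 88.2, 75.6, 104.3, 95.9, 0.0, 61.6, 60.9, 60.2, 33.6, 0.0, 121.1.
Season total = 933.1 DD.
Complete generations = ⌊933.1 / 408⌋ = 2.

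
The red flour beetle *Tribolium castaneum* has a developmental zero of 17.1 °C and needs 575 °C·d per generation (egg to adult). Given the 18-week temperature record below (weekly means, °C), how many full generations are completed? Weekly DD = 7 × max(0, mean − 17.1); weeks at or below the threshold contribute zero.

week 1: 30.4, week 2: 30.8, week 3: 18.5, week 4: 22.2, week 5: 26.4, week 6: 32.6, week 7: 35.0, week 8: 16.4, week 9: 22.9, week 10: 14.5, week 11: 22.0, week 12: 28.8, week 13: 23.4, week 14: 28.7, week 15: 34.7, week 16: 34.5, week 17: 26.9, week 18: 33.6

2 generations

Weekly DD (7 × max(0, T̄ − 17.1)): 93.1, 95.9, 9.8, 35.7, 65.1, 108.5, 125.3, 0.0, 40.6, 0.0, 34.3, 81.9, 44.1, 81.2, 123.2, 121.8, 68.6, 115.5.
Season total = 1244.6 DD.
Complete generations = ⌊1244.6 / 575⌋ = 2.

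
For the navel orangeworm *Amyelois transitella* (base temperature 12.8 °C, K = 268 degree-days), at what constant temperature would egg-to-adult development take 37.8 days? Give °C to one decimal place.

Required daily accumulation = 268 / 37.8 = 7.090 DD/day.
T = T_base + 7.090 = 12.8 + 7.090 = 19.890 ≈ 19.9 °C.

19.9 °C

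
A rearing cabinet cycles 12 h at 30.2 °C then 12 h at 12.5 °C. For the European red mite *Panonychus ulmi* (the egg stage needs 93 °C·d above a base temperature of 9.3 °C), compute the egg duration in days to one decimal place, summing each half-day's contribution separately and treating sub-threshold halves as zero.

Day half: max(0, 30.2 − 9.3) × 0.5 = 20.9 × 0.5 = 10.45 DD.
Night half: max(0, 12.5 − 9.3) × 0.5 = 3.2 × 0.5 = 1.60 DD.
Per 24 h: 12.05 DD/day.
Duration = 93 / 12.05 = 7.718 ≈ 7.7 days.

7.7 days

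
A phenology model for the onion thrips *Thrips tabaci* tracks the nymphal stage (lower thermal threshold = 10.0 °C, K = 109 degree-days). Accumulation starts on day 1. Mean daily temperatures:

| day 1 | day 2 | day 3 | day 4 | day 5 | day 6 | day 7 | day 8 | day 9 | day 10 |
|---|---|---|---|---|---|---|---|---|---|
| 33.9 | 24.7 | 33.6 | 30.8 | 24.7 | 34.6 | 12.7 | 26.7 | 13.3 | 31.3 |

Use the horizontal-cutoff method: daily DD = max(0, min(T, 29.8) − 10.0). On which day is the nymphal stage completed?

day 7

Daily DD above 10.0 °C (capped at 19.8): 19.8, 14.7, 19.8, 19.8, 14.7, 19.8, 2.7, 16.7, 3.3, 19.8.
Cumulative: 19.8, 34.5, 54.3, 74.1, 88.8, 108.6, 111.3, 128.0, 131.3, 151.1.
The total first reaches 109 DD on day 7.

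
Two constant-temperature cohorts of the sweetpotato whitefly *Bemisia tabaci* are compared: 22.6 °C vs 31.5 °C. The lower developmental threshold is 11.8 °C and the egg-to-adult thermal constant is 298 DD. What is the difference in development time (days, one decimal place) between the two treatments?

12.5 days

At 22.6 °C: 298 / (22.6 − 11.8) = 298 / 10.8 = 27.593 d.
At 31.5 °C: 298 / (31.5 − 11.8) = 298 / 19.7 = 15.127 d.
Difference = |27.593 − 15.127| = 12.466 ≈ 12.5 days.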